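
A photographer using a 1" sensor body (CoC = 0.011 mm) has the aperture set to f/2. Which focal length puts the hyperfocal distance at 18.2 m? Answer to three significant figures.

From H = f²/(N·c) + f, with f ≪ H: f ≈ √(H·N·c) = √(18200 × 2 × 0.011) = √400.40 ≈ 20.01 mm.
The +f correction barely moves this — solving exactly, f² + N·c·f − N·c·H = 0 ⇒ f = (−N·c + √((N·c)² + 4·N·c·H))/2 = (−0.022 + √1601.6)/2 ≈ 19.999 mm, so f ≈ 20.0 mm.

20.0 mm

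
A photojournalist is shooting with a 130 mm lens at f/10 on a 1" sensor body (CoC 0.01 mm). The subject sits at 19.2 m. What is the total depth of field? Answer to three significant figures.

4.39 m

Hyperfocal distance H = f²/(N·c) + f = 130²/(10 × 0.01) + 130 = 16900/0.1 + 130 ≈ 169130.0 mm ≈ 169.1 m.
Near limit Dn = s·(H − f)/(H + s − 2f) = 19200 × (169130.0 − 130) / (169130.0 + 19200 − 2 × 130) = 19200 × 169000.0 / 188070.0 ≈ 17253.2 mm.
Far limit Df = s·(H − f)/(H − s) = 19200 × (169130.0 − 130) / (169130.0 − 19200) = 19200 × 169000.0 / 149930.0 ≈ 21642.1 mm.
Depth of field = Df − Dn = 21642.1 − 17253.2 ≈ 4388.9 mm ≈ 4.39 m.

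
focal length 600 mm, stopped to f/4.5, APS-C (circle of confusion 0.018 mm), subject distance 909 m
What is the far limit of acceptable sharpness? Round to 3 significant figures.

1140 m

Hyperfocal distance H = f²/(N·c) + f = 600²/(4.5 × 0.018) + 600 = 360000/0.081 + 600 ≈ 4445044.4 mm ≈ 4445 m.
Far limit Df = s·(H − f)/(H − s) = 909000 × (4445044.4 − 600) / (4445044.4 − 909000) = 909000 × 4444444.4 / 3536044.4 ≈ 1142520 mm ≈ 1140 m.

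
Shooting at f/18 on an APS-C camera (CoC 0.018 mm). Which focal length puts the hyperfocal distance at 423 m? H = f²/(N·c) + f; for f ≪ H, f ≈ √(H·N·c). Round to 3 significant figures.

370 mm

From H = f²/(N·c) + f, with f ≪ H: f ≈ √(H·N·c) = √(423000 × 18 × 0.018) = √137052 ≈ 370.2 mm.
The +f correction barely moves this — solving exactly, f² + N·c·f − N·c·H = 0 ⇒ f = (−N·c + √((N·c)² + 4·N·c·H))/2 = (−0.324 + √548208)/2 ≈ 370.04 mm, so f ≈ 370 mm.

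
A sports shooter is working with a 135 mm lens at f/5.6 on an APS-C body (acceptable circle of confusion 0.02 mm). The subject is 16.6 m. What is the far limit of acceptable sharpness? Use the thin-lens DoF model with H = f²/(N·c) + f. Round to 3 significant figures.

Hyperfocal distance H = f²/(N·c) + f = 135²/(5.6 × 0.02) + 135 = 18225/0.112 + 135 ≈ 162858.2 mm ≈ 162.9 m.
Far limit Df = s·(H − f)/(H − s) = 16600 × (162858.2 − 135) / (162858.2 − 16600) = 16600 × 162723.2 / 146258.2 ≈ 18469 mm ≈ 18.5 m.

18.5 m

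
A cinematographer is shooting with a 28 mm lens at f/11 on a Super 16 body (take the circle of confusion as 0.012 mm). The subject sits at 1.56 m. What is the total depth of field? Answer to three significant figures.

Hyperfocal distance H = f²/(N·c) + f = 28²/(11 × 0.012) + 28 = 784/0.132 + 28 ≈ 5967.4 mm ≈ 5.967 m.
Near limit Dn = s·(H − f)/(H + s − 2f) = 1560 × (5967.4 − 28) / (5967.4 + 1560 − 2 × 28) = 1560 × 5939.4 / 7471.4 ≈ 1240.12 mm.
Far limit Df = s·(H − f)/(H − s) = 1560 × (5967.4 − 28) / (5967.4 − 1560) = 1560 × 5939.4 / 4407.4 ≈ 2102.25 mm.
Depth of field = Df − Dn = 2102.25 − 1240.12 ≈ 862.13 mm ≈ 0.862 m.

0.862 m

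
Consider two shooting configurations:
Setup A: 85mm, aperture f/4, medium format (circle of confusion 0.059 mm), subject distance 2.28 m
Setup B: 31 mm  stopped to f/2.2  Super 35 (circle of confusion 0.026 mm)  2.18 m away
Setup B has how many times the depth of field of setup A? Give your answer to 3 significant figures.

Setup A: H = 85²/(4×0.059) + 85 ≈ 30699.4 mm; DoF = Df − Dn = 2456.10 − 2127.46 ≈ 328.64 mm.
Setup B: H = 31²/(2.2×0.026) + 31 ≈ 16831.7 mm; DoF = Df − Dn = 2499.75 − 1932.78 ≈ 566.97 mm.
Ratio = 566.97 / 328.64 ≈ 1.73.

1.73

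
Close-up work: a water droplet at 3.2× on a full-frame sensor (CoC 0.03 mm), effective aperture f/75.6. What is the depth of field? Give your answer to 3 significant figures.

0.443 mm

At magnification m, DoF ≈ 2·N_eff·c/m² = 2 × 75.6 × 0.03 / 3.2² = 4.536 / 10.24 ≈ 0.443 mm.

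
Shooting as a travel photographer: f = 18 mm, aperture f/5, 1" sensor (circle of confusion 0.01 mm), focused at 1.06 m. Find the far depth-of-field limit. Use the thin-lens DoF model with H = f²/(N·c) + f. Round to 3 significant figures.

Hyperfocal distance H = f²/(N·c) + f = 18²/(5 × 0.01) + 18 = 324/0.05 + 18 ≈ 6498.0 mm ≈ 6.498 m.
Far limit Df = s·(H − f)/(H − s) = 1060 × (6498.0 − 18) / (6498.0 − 1060) = 1060 × 6480.0 / 5438.0 ≈ 1263.1 mm ≈ 1.26 m.

1.26 m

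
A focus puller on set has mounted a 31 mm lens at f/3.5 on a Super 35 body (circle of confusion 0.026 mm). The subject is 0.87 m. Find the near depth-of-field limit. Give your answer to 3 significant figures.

Hyperfocal distance H = f²/(N·c) + f = 31²/(3.5 × 0.026) + 31 = 961/0.091 + 31 ≈ 10591.4 mm ≈ 10.59 m.
Near limit Dn = s·(H − f)/(H + s − 2f) = 870 × (10591.4 − 31) / (10591.4 + 870 − 2 × 31) = 870 × 10560.4 / 11399.4 ≈ 805.97 mm ≈ 0.806 m.

0.806 m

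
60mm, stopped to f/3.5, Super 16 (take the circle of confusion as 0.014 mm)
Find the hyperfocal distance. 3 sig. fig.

73.5 m

Hyperfocal distance H = f²/(N·c) + f = 60²/(3.5 × 0.014) + 60 = 3600/0.049 + 60 ≈ 73529.4 mm ≈ 73.5 m.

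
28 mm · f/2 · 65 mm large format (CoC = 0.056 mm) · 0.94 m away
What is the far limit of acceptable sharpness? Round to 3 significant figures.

1.08 m

Hyperfocal distance H = f²/(N·c) + f = 28²/(2 × 0.056) + 28 = 784/0.112 + 28 ≈ 7028.0 mm ≈ 7.028 m.
Far limit Df = s·(H − f)/(H − s) = 940 × (7028.0 − 28) / (7028.0 − 940) = 940 × 7000.0 / 6088.0 ≈ 1080.8 mm ≈ 1.08 m.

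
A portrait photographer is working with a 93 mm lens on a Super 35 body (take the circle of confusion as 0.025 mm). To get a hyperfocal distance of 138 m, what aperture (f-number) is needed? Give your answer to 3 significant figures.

Rearrange H = f²/(N·c) + f for N: N = f² / ((H − f)·c).
N = 93² / ((138000 − 93) × 0.025) = 8649 / 3448 ≈ 2.51.

f/2.51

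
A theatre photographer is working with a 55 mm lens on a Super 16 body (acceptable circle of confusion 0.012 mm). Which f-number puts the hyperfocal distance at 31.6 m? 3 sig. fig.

f/7.99

Rearrange H = f²/(N·c) + f for N: N = f² / ((H − f)·c).
N = 55² / ((31600 − 55) × 0.012) = 3025 / 378.5 ≈ 7.99.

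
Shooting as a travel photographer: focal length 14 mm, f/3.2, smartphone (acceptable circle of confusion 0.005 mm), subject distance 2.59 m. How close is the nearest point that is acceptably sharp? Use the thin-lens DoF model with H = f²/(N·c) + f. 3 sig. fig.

Hyperfocal distance H = f²/(N·c) + f = 14²/(3.2 × 0.005) + 14 = 196/0.016 + 14 ≈ 12264.0 mm ≈ 12.26 m.
Near limit Dn = s·(H − f)/(H + s − 2f) = 2590 × (12264.0 − 14) / (12264.0 + 2590 − 2 × 14) = 2590 × 12250.0 / 14826.0 ≈ 2140.0 mm ≈ 2.14 m.

2.14 m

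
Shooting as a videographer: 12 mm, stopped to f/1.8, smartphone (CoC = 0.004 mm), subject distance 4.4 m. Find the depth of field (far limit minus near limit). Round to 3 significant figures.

Hyperfocal distance H = f²/(N·c) + f = 12²/(1.8 × 0.004) + 12 = 144/0.0072 + 12 ≈ 20012.0 mm ≈ 20.01 m.
Near limit Dn = s·(H − f)/(H + s − 2f) = 4400 × (20012.0 − 12) / (20012.0 + 4400 − 2 × 12) = 4400 × 20000.0 / 24388.0 ≈ 3608.3 mm.
Far limit Df = s·(H − f)/(H − s) = 4400 × (20012.0 − 12) / (20012.0 − 4400) = 4400 × 20000.0 / 15612.0 ≈ 5636.7 mm.
Depth of field = Df − Dn = 5636.7 − 3608.3 ≈ 2028.4 mm ≈ 2.03 m.

2.03 m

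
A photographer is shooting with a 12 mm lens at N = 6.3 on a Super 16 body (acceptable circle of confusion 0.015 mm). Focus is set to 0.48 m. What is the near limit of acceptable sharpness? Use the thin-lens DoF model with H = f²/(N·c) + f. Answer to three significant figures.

367 mm

Hyperfocal distance H = f²/(N·c) + f = 12²/(6.3 × 0.015) + 12 = 144/0.0945 + 12 ≈ 1535.8 mm ≈ 1.536 m.
Near limit Dn = s·(H − f)/(H + s − 2f) = 480 × (1535.8 − 12) / (1535.8 + 480 − 2 × 12) = 480 × 1523.8 / 1991.8 ≈ 367.22 mm.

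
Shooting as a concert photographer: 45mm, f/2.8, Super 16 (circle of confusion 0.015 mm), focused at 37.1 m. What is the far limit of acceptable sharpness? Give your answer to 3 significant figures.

Hyperfocal distance H = f²/(N·c) + f = 45²/(2.8 × 0.015) + 45 = 2025/0.042 + 45 ≈ 48259.3 mm ≈ 48.26 m.
Far limit Df = s·(H − f)/(H − s) = 37100 × (48259.3 − 45) / (48259.3 − 37100) = 37100 × 48214.3 / 11159.3 ≈ 160293 mm ≈ 160 m.

160 m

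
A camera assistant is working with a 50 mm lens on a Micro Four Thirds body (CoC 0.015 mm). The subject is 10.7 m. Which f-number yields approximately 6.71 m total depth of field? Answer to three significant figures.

f/4.50

Write h = H − f = f²/(N·c). The thin-lens limits are Dn = s·h/(h + (s−f)) and Df = s·h/(h − (s−f)), so DoF = Df − Dn = 2·s·(s−f)·h / (h² − (s−f)²).
That is a quadratic in h: DoF·h² − 2·s·(s−f)·h − DoF·(s−f)² = 0 ⇒ h = (s−f)·(s + √(s² + DoF²)) / DoF = 10650 × (10700 + √(10700² + 6710²)) / 6710 = 10650 × (10700 + 12629.9) / 6710 ≈ 37029 mm.
Then N = f²/(c·h) = 50² / (0.015 × 37029) = 2500 / 555.43 ≈ 4.50.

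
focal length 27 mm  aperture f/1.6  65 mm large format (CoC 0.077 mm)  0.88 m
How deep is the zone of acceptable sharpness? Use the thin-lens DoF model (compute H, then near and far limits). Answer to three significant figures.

Hyperfocal distance H = f²/(N·c) + f = 27²/(1.6 × 0.077) + 27 = 729/0.1232 + 27 ≈ 5944.2 mm ≈ 5.944 m.
Near limit Dn = s·(H − f)/(H + s − 2f) = 880 × (5944.2 − 27) / (5944.2 + 880 − 2 × 27) = 880 × 5917.2 / 6770.2 ≈ 769.13 mm.
Far limit Df = s·(H − f)/(H − s) = 880 × (5944.2 − 27) / (5944.2 − 880) = 880 × 5917.2 / 5064.2 ≈ 1028.22 mm.
Depth of field = Df − Dn = 1028.22 − 769.13 ≈ 259.09 mm.

259 mm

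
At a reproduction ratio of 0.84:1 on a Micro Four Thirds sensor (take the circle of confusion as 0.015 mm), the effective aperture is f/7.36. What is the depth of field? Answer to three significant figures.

0.313 mm

At magnification m, DoF ≈ 2·N_eff·c/m² = 2 × 7.36 × 0.015 / 0.84² = 0.2208 / 0.7056 ≈ 0.313 mm.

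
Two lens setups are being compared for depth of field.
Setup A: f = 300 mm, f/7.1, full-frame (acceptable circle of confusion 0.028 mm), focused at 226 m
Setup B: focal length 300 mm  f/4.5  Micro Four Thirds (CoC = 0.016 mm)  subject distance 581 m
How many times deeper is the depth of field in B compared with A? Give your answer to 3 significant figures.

Setup A: H = 300²/(7.1×0.028) + 300 ≈ 453016.3 mm; DoF = Df − Dn = 450690 − 150813 ≈ 299877 mm.
Setup B: H = 300²/(4.5×0.016) + 300 ≈ 1250300.0 mm; DoF = Df − Dn = 1085089 − 396706 ≈ 688383 mm.
Ratio = 688383 / 299877 ≈ 2.30.

2.30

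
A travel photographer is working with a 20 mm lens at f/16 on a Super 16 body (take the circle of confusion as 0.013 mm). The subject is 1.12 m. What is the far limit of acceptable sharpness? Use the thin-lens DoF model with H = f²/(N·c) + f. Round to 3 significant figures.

Hyperfocal distance H = f²/(N·c) + f = 20²/(16 × 0.013) + 20 = 400/0.208 + 20 ≈ 1943.1 mm ≈ 1.943 m.
Far limit Df = s·(H − f)/(H − s) = 1120 × (1943.1 − 20) / (1943.1 − 1120) = 1120 × 1923.1 / 823.1 ≈ 2616.8 mm ≈ 2.62 m.

2.62 m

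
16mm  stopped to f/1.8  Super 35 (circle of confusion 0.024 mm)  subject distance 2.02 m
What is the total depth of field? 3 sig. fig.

Hyperfocal distance H = f²/(N·c) + f = 16²/(1.8 × 0.024) + 16 = 256/0.0432 + 16 ≈ 5941.9 mm ≈ 5.942 m.
Near limit Dn = s·(H − f)/(H + s − 2f) = 2020 × (5941.9 − 16) / (5941.9 + 2020 − 2 × 16) = 2020 × 5925.9 / 7929.9 ≈ 1509.5 mm.
Far limit Df = s·(H − f)/(H − s) = 2020 × (5941.9 − 16) / (5941.9 − 2020) = 2020 × 5925.9 / 3921.9 ≈ 3052.2 mm.
Depth of field = Df − Dn = 3052.2 − 1509.5 ≈ 1542.7 mm ≈ 1.54 m.

1.54 m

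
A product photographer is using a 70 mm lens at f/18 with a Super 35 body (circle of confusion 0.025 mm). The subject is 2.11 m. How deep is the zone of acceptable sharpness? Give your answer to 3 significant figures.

0.819 m

Hyperfocal distance H = f²/(N·c) + f = 70²/(18 × 0.025) + 70 = 4900/0.45 + 70 ≈ 10958.9 mm ≈ 10.96 m.
Near limit Dn = s·(H − f)/(H + s − 2f) = 2110 × (10958.9 − 70) / (10958.9 + 2110 − 2 × 70) = 2110 × 10888.9 / 12928.9 ≈ 1777.07 mm.
Far limit Df = s·(H − f)/(H − s) = 2110 × (10958.9 − 70) / (10958.9 − 2110) = 2110 × 10888.9 / 8848.9 ≈ 2596.43 mm.
Depth of field = Df − Dn = 2596.43 − 1777.07 ≈ 819.36 mm ≈ 0.819 m.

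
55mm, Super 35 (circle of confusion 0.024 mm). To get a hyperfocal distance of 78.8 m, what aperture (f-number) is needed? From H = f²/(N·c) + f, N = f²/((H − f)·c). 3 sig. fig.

f/1.60

Rearrange H = f²/(N·c) + f for N: N = f² / ((H − f)·c).
N = 55² / ((78800 − 55) × 0.024) = 3025 / 1890 ≈ 1.60.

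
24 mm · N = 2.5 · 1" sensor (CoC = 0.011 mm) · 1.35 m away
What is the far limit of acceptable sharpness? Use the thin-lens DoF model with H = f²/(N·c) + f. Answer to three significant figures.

Hyperfocal distance H = f²/(N·c) + f = 24²/(2.5 × 0.011) + 24 = 576/0.0275 + 24 ≈ 20969.5 mm ≈ 20.97 m.
Far limit Df = s·(H − f)/(H − s) = 1350 × (20969.5 − 24) / (20969.5 − 1350) = 1350 × 20945.5 / 19619.5 ≈ 1441.2 mm ≈ 1.44 m.

1.44 m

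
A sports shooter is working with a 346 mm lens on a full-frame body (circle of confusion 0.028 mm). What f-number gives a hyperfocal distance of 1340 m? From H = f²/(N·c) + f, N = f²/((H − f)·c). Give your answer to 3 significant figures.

f/3.19

Rearrange H = f²/(N·c) + f for N: N = f² / ((H − f)·c).
N = 346² / ((1340000 − 346) × 0.028) = 119716 / 37510 ≈ 3.19.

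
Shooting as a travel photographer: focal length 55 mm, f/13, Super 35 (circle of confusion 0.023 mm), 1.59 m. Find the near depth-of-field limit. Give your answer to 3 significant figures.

1.38 m

Hyperfocal distance H = f²/(N·c) + f = 55²/(13 × 0.023) + 55 = 3025/0.299 + 55 ≈ 10172.1 mm ≈ 10.17 m.
Near limit Dn = s·(H − f)/(H + s − 2f) = 1590 × (10172.1 − 55) / (10172.1 + 1590 − 2 × 55) = 1590 × 10117.1 / 11652.1 ≈ 1380.5 mm ≈ 1.38 m.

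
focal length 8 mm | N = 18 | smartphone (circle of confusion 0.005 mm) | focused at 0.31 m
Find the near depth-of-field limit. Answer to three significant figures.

Hyperfocal distance H = f²/(N·c) + f = 8²/(18 × 0.005) + 8 = 64/0.09 + 8 ≈ 719.1 mm ≈ 0.719 m.
Near limit Dn = s·(H − f)/(H + s − 2f) = 310 × (719.1 − 8) / (719.1 + 310 − 2 × 8) = 310 × 711.1 / 1013.1 ≈ 217.59 mm.

218 mm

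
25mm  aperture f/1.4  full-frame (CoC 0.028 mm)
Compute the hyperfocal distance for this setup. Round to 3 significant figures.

16.0 m

Hyperfocal distance H = f²/(N·c) + f = 25²/(1.4 × 0.028) + 25 = 625/0.0392 + 25 ≈ 15968.9 mm ≈ 16.0 m.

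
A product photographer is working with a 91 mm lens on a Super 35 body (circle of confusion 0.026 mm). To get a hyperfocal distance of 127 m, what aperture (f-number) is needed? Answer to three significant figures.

f/2.51

Rearrange H = f²/(N·c) + f for N: N = f² / ((H − f)·c).
N = 91² / ((127000 − 91) × 0.026) = 8281 / 3300 ≈ 2.51.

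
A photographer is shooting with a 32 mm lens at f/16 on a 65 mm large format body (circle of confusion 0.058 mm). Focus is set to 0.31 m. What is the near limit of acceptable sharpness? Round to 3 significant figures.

Hyperfocal distance H = f²/(N·c) + f = 32²/(16 × 0.058) + 32 = 1024/0.928 + 32 ≈ 1135.4 mm ≈ 1.135 m.
Near limit Dn = s·(H − f)/(H + s − 2f) = 310 × (1135.4 − 32) / (1135.4 + 310 − 2 × 32) = 310 × 1103.4 / 1381.4 ≈ 247.62 mm.

248 mm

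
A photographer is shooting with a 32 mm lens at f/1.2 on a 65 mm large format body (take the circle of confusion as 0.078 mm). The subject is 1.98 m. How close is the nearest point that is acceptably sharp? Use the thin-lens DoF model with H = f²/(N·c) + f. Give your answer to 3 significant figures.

1.68 m

Hyperfocal distance H = f²/(N·c) + f = 32²/(1.2 × 0.078) + 32 = 1024/0.0936 + 32 ≈ 10972.2 mm ≈ 10.97 m.
Near limit Dn = s·(H − f)/(H + s − 2f) = 1980 × (10972.2 − 32) / (10972.2 + 1980 − 2 × 32) = 1980 × 10940.2 / 12888.2 ≈ 1680.7 mm ≈ 1.68 m.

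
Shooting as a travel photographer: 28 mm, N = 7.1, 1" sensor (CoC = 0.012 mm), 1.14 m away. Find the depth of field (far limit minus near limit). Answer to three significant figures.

280 mm

Hyperfocal distance H = f²/(N·c) + f = 28²/(7.1 × 0.012) + 28 = 784/0.0852 + 28 ≈ 9229.9 mm ≈ 9.230 m.
Near limit Dn = s·(H − f)/(H + s − 2f) = 1140 × (9229.9 − 28) / (9229.9 + 1140 − 2 × 28) = 1140 × 9201.9 / 10313.9 ≈ 1017.09 mm.
Far limit Df = s·(H − f)/(H − s) = 1140 × (9229.9 − 28) / (9229.9 − 1140) = 1140 × 9201.9 / 8089.9 ≈ 1296.70 mm.
Depth of field = Df − Dn = 1296.70 − 1017.09 ≈ 279.61 mm.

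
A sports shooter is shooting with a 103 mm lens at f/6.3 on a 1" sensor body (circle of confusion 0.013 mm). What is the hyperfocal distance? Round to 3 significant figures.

Hyperfocal distance H = f²/(N·c) + f = 103²/(6.3 × 0.013) + 103 = 10609/0.0819 + 103 ≈ 129639.0 mm ≈ 130 m.

130 m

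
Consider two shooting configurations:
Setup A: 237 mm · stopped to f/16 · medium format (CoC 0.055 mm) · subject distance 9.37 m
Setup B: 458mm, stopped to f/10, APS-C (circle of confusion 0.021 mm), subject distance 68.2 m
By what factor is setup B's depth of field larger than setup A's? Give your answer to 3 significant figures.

3.39

Setup A: H = 237²/(16×0.055) + 237 ≈ 64065.4 mm; DoF = Df − Dn = 10934.6 − 8197.1 ≈ 2737.5 mm.
Setup B: H = 458²/(10×0.021) + 458 ≈ 999334.2 mm; DoF = Df − Dn = 73161.7 − 63868.5 ≈ 9293.2 mm.
Ratio = 9293.2 / 2737.5 ≈ 3.39.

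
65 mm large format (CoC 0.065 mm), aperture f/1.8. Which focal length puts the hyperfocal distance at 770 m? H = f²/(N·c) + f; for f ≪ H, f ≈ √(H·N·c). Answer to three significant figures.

300 mm

From H = f²/(N·c) + f, with f ≪ H: f ≈ √(H·N·c) = √(770000 × 1.8 × 0.065) = √90090 ≈ 300.1 mm.
The +f correction barely moves this — solving exactly, f² + N·c·f − N·c·H = 0 ⇒ f = (−N·c + √((N·c)² + 4·N·c·H))/2 = (−0.117 + √360360)/2 ≈ 300.09 mm, so f ≈ 300 mm.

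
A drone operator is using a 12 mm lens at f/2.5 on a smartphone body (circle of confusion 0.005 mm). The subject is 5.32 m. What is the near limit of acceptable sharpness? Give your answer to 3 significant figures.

Hyperfocal distance H = f²/(N·c) + f = 12²/(2.5 × 0.005) + 12 = 144/0.0125 + 12 ≈ 11532.0 mm ≈ 11.53 m.
Near limit Dn = s·(H − f)/(H + s − 2f) = 5320 × (11532.0 − 12) / (11532.0 + 5320 − 2 × 12) = 5320 × 11520.0 / 16828.0 ≈ 3641.9 mm ≈ 3.64 m.

3.64 m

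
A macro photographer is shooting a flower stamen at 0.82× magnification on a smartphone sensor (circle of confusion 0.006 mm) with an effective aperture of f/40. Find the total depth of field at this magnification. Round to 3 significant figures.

0.714 mm

At magnification m, DoF ≈ 2·N_eff·c/m² = 2 × 40 × 0.006 / 0.82² = 0.48 / 0.6724 ≈ 0.714 mm.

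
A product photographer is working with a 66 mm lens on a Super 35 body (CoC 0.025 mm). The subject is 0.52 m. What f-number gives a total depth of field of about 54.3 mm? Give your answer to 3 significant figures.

Write h = H − f = f²/(N·c). The thin-lens limits are Dn = s·h/(h + (s−f)) and Df = s·h/(h − (s−f)), so DoF = Df − Dn = 2·s·(s−f)·h / (h² − (s−f)²).
That is a quadratic in h: DoF·h² − 2·s·(s−f)·h − DoF·(s−f)² = 0 ⇒ h = (s−f)·(s + √(s² + DoF²)) / DoF = 454 × (520 + √(520² + 54.3²)) / 54.3 = 454 × (520 + 522.827) / 54.3 ≈ 8719.0 mm.
Then N = f²/(c·h) = 66² / (0.025 × 8719.0) = 4356 / 217.98 ≈ 20.

f/20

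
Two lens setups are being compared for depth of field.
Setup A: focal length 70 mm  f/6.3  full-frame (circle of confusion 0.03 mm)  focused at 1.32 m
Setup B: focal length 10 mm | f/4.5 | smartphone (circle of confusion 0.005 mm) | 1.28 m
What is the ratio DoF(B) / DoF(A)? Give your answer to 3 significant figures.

6.24

Setup A: H = 70²/(6.3×0.03) + 70 ≈ 25995.9 mm; DoF = Df − Dn = 1386.87 − 1259.28 ≈ 127.59 mm.
Setup B: H = 10²/(4.5×0.005) + 10 ≈ 4454.4 mm; DoF = Df − Dn = 1792.09 − 995.53 ≈ 796.56 mm.
Ratio = 796.56 / 127.59 ≈ 6.24.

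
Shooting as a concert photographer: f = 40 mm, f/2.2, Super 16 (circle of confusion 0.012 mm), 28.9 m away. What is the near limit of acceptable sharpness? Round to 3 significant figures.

19.6 m

Hyperfocal distance H = f²/(N·c) + f = 40²/(2.2 × 0.012) + 40 = 1600/0.0264 + 40 ≈ 60646.1 mm ≈ 60.65 m.
Near limit Dn = s·(H − f)/(H + s − 2f) = 28900 × (60646.1 − 40) / (60646.1 + 28900 − 2 × 40) = 28900 × 60606.1 / 89466.1 ≈ 19577 mm ≈ 19.6 m.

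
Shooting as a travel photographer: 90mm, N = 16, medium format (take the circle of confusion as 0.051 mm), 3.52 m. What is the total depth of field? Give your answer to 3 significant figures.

2.76 m

Hyperfocal distance H = f²/(N·c) + f = 90²/(16 × 0.051) + 90 = 8100/0.816 + 90 ≈ 10016.5 mm ≈ 10.02 m.
Near limit Dn = s·(H − f)/(H + s − 2f) = 3520 × (10016.5 − 90) / (10016.5 + 3520 − 2 × 90) = 3520 × 9926.5 / 13356.5 ≈ 2616.0 mm.
Far limit Df = s·(H − f)/(H − s) = 3520 × (10016.5 − 90) / (10016.5 − 3520) = 3520 × 9926.5 / 6496.5 ≈ 5378.5 mm.
Depth of field = Df − Dn = 5378.5 − 2616.0 ≈ 2762.5 mm ≈ 2.76 m.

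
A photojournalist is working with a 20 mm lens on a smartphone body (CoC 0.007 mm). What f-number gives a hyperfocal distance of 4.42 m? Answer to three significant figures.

Rearrange H = f²/(N·c) + f for N: N = f² / ((H − f)·c).
N = 20² / ((4420 − 20) × 0.007) = 400 / 30.80 ≈ 13.

f/13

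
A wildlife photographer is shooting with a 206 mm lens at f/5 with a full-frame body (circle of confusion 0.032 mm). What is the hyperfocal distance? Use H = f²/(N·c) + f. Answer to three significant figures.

265 m

Hyperfocal distance H = f²/(N·c) + f = 206²/(5 × 0.032) + 206 = 42436/0.16 + 206 ≈ 265431.0 mm ≈ 265 m.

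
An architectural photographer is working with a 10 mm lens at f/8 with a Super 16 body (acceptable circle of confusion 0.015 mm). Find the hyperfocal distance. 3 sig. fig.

0.843 m

Hyperfocal distance H = f²/(N·c) + f = 10²/(8 × 0.015) + 10 = 100/0.12 + 10 ≈ 843.3 mm ≈ 0.843 m.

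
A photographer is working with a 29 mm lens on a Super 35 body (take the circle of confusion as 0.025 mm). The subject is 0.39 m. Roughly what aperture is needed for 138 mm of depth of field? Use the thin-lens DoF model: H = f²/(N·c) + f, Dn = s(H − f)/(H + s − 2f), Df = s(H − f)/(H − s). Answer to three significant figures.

f/16

Write h = H − f = f²/(N·c). The thin-lens limits are Dn = s·h/(h + (s−f)) and Df = s·h/(h − (s−f)), so DoF = Df − Dn = 2·s·(s−f)·h / (h² − (s−f)²).
That is a quadratic in h: DoF·h² − 2·s·(s−f)·h − DoF·(s−f)² = 0 ⇒ h = (s−f)·(s + √(s² + DoF²)) / DoF = 361 × (390 + √(390² + 138²)) / 138 = 361 × (390 + 413.696) / 138 ≈ 2102.4 mm.
Then N = f²/(c·h) = 29² / (0.025 × 2102.4) = 841 / 52.561 ≈ 16.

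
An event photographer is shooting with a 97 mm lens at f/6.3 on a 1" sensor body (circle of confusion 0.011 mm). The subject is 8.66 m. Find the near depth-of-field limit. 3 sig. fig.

Hyperfocal distance H = f²/(N·c) + f = 97²/(6.3 × 0.011) + 97 = 9409/0.0693 + 97 ≈ 135869.0 mm ≈ 135.9 m.
Near limit Dn = s·(H − f)/(H + s − 2f) = 8660 × (135869.0 − 97) / (135869.0 + 8660 − 2 × 97) = 8660 × 135772.0 / 144335.0 ≈ 8146.2 mm ≈ 8.15 m.

8.15 m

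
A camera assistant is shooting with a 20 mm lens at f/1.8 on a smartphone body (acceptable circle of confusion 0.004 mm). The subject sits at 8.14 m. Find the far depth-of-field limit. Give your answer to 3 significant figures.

9.53 m

Hyperfocal distance H = f²/(N·c) + f = 20²/(1.8 × 0.004) + 20 = 400/0.0072 + 20 ≈ 55575.6 mm ≈ 55.58 m.
Far limit Df = s·(H − f)/(H − s) = 8140 × (55575.6 − 20) / (55575.6 − 8140) = 8140 × 55555.6 / 47435.6 ≈ 9533.4 mm ≈ 9.53 m.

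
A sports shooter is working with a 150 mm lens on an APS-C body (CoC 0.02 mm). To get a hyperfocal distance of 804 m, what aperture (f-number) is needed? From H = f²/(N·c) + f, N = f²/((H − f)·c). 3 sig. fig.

f/1.40

Rearrange H = f²/(N·c) + f for N: N = f² / ((H − f)·c).
N = 150² / ((804000 − 150) × 0.02) = 22500 / 16077 ≈ 1.40.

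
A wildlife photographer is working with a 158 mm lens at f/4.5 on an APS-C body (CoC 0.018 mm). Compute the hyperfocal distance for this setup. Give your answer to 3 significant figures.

Hyperfocal distance H = f²/(N·c) + f = 158²/(4.5 × 0.018) + 158 = 24964/0.081 + 158 ≈ 308355.5 mm ≈ 308 m.

308 m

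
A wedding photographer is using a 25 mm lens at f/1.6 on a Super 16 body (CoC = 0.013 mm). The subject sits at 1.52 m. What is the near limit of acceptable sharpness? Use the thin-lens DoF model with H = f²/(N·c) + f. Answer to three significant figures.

Hyperfocal distance H = f²/(N·c) + f = 25²/(1.6 × 0.013) + 25 = 625/0.0208 + 25 ≈ 30073.1 mm ≈ 30.07 m.
Near limit Dn = s·(H − f)/(H + s − 2f) = 1520 × (30073.1 − 25) / (30073.1 + 1520 − 2 × 25) = 1520 × 30048.1 / 31543.1 ≈ 1448.0 mm ≈ 1.45 m.

1.45 m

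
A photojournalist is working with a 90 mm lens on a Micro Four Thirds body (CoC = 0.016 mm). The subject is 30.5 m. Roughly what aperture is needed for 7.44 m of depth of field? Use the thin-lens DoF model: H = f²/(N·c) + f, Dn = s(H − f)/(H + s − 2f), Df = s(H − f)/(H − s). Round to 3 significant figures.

f/2.00

Write h = H − f = f²/(N·c). The thin-lens limits are Dn = s·h/(h + (s−f)) and Df = s·h/(h − (s−f)), so DoF = Df − Dn = 2·s·(s−f)·h / (h² − (s−f)²).
That is a quadratic in h: DoF·h² − 2·s·(s−f)·h − DoF·(s−f)² = 0 ⇒ h = (s−f)·(s + √(s² + DoF²)) / DoF = 30410 × (30500 + √(30500² + 7440²)) / 7440 = 30410 × (30500 + 31394.3) / 7440 ≈ 252985 mm.
Then N = f²/(c·h) = 90² / (0.016 × 252985) = 8100 / 4047.8 ≈ 2.00.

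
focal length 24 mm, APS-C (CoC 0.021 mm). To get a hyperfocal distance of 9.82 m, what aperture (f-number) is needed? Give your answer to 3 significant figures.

f/2.80

Rearrange H = f²/(N·c) + f for N: N = f² / ((H − f)·c).
N = 24² / ((9820 − 24) × 0.021) = 576 / 205.7 ≈ 2.80.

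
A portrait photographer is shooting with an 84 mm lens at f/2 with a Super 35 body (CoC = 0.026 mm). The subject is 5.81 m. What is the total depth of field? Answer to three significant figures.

Hyperfocal distance H = f²/(N·c) + f = 84²/(2 × 0.026) + 84 = 7056/0.052 + 84 ≈ 135776.3 mm ≈ 135.8 m.
Near limit Dn = s·(H − f)/(H + s − 2f) = 5810 × (135776.3 − 84) / (135776.3 + 5810 − 2 × 84) = 5810 × 135692.3 / 141418.3 ≈ 5574.75 mm.
Far limit Df = s·(H − f)/(H − s) = 5810 × (135776.3 − 84) / (135776.3 − 5810) = 5810 × 135692.3 / 129966.3 ≈ 6065.97 mm.
Depth of field = Df − Dn = 6065.97 − 5574.75 ≈ 491.22 mm.

491 mm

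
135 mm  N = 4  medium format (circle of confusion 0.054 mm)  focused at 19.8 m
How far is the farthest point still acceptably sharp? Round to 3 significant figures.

25.8 m

Hyperfocal distance H = f²/(N·c) + f = 135²/(4 × 0.054) + 135 = 18225/0.216 + 135 ≈ 84510.0 mm ≈ 84.51 m.
Far limit Df = s·(H − f)/(H − s) = 19800 × (84510.0 − 135) / (84510.0 − 19800) = 19800 × 84375.0 / 64710.0 ≈ 25817 mm ≈ 25.8 m.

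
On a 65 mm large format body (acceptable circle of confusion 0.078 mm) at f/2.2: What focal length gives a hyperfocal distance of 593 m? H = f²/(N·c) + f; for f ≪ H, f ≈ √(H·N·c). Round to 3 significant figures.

319 mm

From H = f²/(N·c) + f, with f ≪ H: f ≈ √(H·N·c) = √(593000 × 2.2 × 0.078) = √101759 ≈ 319.0 mm.
The +f correction barely moves this — solving exactly, f² + N·c·f − N·c·H = 0 ⇒ f = (−N·c + √((N·c)² + 4·N·c·H))/2 = (−0.1716 + √407035)/2 ≈ 318.91 mm, so f ≈ 319 mm.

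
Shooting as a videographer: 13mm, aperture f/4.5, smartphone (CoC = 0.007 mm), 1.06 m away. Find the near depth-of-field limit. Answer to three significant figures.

0.887 m

Hyperfocal distance H = f²/(N·c) + f = 13²/(4.5 × 0.007) + 13 = 169/0.0315 + 13 ≈ 5378.1 mm ≈ 5.378 m.
Near limit Dn = s·(H − f)/(H + s − 2f) = 1060 × (5378.1 − 13) / (5378.1 + 1060 − 2 × 13) = 1060 × 5365.1 / 6412.1 ≈ 886.92 mm ≈ 0.887 m.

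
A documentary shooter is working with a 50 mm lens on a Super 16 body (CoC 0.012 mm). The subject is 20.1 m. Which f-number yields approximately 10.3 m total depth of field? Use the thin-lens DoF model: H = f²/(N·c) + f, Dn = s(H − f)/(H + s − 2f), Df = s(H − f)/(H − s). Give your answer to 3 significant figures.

f/2.51

Write h = H − f = f²/(N·c). The thin-lens limits are Dn = s·h/(h + (s−f)) and Df = s·h/(h − (s−f)), so DoF = Df − Dn = 2·s·(s−f)·h / (h² − (s−f)²).
That is a quadratic in h: DoF·h² − 2·s·(s−f)·h − DoF·(s−f)² = 0 ⇒ h = (s−f)·(s + √(s² + DoF²)) / DoF = 20050 × (20100 + √(20100² + 10300²)) / 10300 = 20050 × (20100 + 22585.4) / 10300 ≈ 83091 mm.
Then N = f²/(c·h) = 50² / (0.012 × 83091) = 2500 / 997.10 ≈ 2.51.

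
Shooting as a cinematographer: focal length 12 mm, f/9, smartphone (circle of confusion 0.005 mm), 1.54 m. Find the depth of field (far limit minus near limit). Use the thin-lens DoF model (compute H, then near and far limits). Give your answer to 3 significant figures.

1.91 m

Hyperfocal distance H = f²/(N·c) + f = 12²/(9 × 0.005) + 12 = 144/0.045 + 12 ≈ 3212.0 mm ≈ 3.212 m.
Near limit Dn = s·(H − f)/(H + s − 2f) = 1540 × (3212.0 − 12) / (3212.0 + 1540 − 2 × 12) = 1540 × 3200.0 / 4728.0 ≈ 1042.3 mm.
Far limit Df = s·(H − f)/(H − s) = 1540 × (3212.0 − 12) / (3212.0 − 1540) = 1540 × 3200.0 / 1672.0 ≈ 2947.4 mm.
Depth of field = Df − Dn = 2947.4 − 1042.3 ≈ 1905.1 mm ≈ 1.91 m.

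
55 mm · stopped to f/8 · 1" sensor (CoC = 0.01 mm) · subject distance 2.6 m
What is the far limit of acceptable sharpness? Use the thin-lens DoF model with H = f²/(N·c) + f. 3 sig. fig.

Hyperfocal distance H = f²/(N·c) + f = 55²/(8 × 0.01) + 55 = 3025/0.08 + 55 ≈ 37867.5 mm ≈ 37.87 m.
Far limit Df = s·(H − f)/(H − s) = 2600 × (37867.5 − 55) / (37867.5 − 2600) = 2600 × 37812.5 / 35267.5 ≈ 2787.6 mm ≈ 2.79 m.

2.79 m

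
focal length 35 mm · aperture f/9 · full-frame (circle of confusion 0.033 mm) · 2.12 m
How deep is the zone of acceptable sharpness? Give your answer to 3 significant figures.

2.88 m

Hyperfocal distance H = f²/(N·c) + f = 35²/(9 × 0.033) + 35 = 1225/0.297 + 35 ≈ 4159.6 mm ≈ 4.160 m.
Near limit Dn = s·(H − f)/(H + s − 2f) = 2120 × (4159.6 − 35) / (4159.6 + 2120 − 2 × 35) = 2120 × 4124.6 / 6209.6 ≈ 1408.2 mm.
Far limit Df = s·(H − f)/(H − s) = 2120 × (4159.6 − 35) / (4159.6 − 2120) = 2120 × 4124.6 / 2039.6 ≈ 4287.2 mm.
Depth of field = Df − Dn = 4287.2 − 1408.2 ≈ 2879.0 mm ≈ 2.88 m.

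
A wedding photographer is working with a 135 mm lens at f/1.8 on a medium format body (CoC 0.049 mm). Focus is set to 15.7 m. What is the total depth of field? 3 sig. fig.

2.38 m

Hyperfocal distance H = f²/(N·c) + f = 135²/(1.8 × 0.049) + 135 = 18225/0.0882 + 135 ≈ 206767.7 mm ≈ 206.8 m.
Near limit Dn = s·(H − f)/(H + s − 2f) = 15700 × (206767.7 − 135) / (206767.7 + 15700 − 2 × 135) = 15700 × 206632.7 / 222197.7 ≈ 14600.2 mm.
Far limit Df = s·(H − f)/(H − s) = 15700 × (206767.7 − 135) / (206767.7 − 15700) = 15700 × 206632.7 / 191067.7 ≈ 16979.0 mm.
Depth of field = Df − Dn = 16979.0 − 14600.2 ≈ 2378.8 mm ≈ 2.38 m.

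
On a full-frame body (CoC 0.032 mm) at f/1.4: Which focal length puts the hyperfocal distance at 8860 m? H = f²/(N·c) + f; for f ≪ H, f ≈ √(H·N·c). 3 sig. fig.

From H = f²/(N·c) + f, with f ≪ H: f ≈ √(H·N·c) = √(8860000 × 1.4 × 0.032) = √396928 ≈ 630.0 mm.
The +f correction barely moves this — solving exactly, f² + N·c·f − N·c·H = 0 ⇒ f = (−N·c + √((N·c)² + 4·N·c·H))/2 = (−0.0448 + √1587712)/2 ≈ 630.00 mm, so f ≈ 630 mm.

630 mm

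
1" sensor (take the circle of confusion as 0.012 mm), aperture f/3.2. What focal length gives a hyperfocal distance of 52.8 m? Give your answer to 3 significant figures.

45.0 mm

From H = f²/(N·c) + f, with f ≪ H: f ≈ √(H·N·c) = √(52800 × 3.2 × 0.012) = √2027.5 ≈ 45.03 mm.
The +f correction barely moves this — solving exactly, f² + N·c·f − N·c·H = 0 ⇒ f = (−N·c + √((N·c)² + 4·N·c·H))/2 = (−0.0384 + √8110.1)/2 ≈ 45.009 mm, so f ≈ 45.0 mm.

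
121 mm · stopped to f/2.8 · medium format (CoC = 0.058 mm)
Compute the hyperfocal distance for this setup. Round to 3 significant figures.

Hyperfocal distance H = f²/(N·c) + f = 121²/(2.8 × 0.058) + 121 = 14641/0.1624 + 121 ≈ 90274.9 mm ≈ 90.3 m.

90.3 m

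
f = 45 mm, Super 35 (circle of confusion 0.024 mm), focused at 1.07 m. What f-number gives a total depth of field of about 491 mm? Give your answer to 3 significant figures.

Write h = H − f = f²/(N·c). The thin-lens limits are Dn = s·h/(h + (s−f)) and Df = s·h/(h − (s−f)), so DoF = Df − Dn = 2·s·(s−f)·h / (h² − (s−f)²).
That is a quadratic in h: DoF·h² − 2·s·(s−f)·h − DoF·(s−f)² = 0 ⇒ h = (s−f)·(s + √(s² + DoF²)) / DoF = 1025 × (1070 + √(1070² + 491²)) / 491 = 1025 × (1070 + 1177.28) / 491 ≈ 4691.4 mm.
Then N = f²/(c·h) = 45² / (0.024 × 4691.4) = 2025 / 112.59 ≈ 18.

f/18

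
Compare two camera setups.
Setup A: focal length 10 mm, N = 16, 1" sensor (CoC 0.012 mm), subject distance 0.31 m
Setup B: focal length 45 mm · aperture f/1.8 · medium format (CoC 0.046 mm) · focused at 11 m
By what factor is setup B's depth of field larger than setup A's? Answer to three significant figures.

Setup A: H = 10²/(16×0.012) + 10 ≈ 530.8 mm; DoF = Df − Dn = 731.13 − 196.70 ≈ 534.43 mm.
Setup B: H = 45²/(1.8×0.046) + 45 ≈ 24501.5 mm; DoF = Df − Dn = 19925 − 7597 ≈ 12328 mm.
Ratio = 12328 / 534.43 ≈ 23.1.

23.1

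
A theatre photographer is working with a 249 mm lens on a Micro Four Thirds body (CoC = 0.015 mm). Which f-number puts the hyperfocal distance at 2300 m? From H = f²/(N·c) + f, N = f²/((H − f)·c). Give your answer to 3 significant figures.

Rearrange H = f²/(N·c) + f for N: N = f² / ((H − f)·c).
N = 249² / ((2300000 − 249) × 0.015) = 62001 / 34496 ≈ 1.80.

f/1.80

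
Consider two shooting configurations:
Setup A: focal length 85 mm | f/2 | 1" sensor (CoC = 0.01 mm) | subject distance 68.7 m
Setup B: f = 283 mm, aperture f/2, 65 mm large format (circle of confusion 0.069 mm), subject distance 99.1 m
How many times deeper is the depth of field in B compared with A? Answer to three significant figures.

Setup A: H = 85²/(2×0.01) + 85 ≈ 361335.0 mm; DoF = Df − Dn = 84808 − 57734 ≈ 27074 mm.
Setup B: H = 283²/(2×0.069) + 283 ≈ 580638.1 mm; DoF = Df − Dn = 119436 − 84681 ≈ 34755 mm.
Ratio = 34755 / 27074 ≈ 1.28.

1.28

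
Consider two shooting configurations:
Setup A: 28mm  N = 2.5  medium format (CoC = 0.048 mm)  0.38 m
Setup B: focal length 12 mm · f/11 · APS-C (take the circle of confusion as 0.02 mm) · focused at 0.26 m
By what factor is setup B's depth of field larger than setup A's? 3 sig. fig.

5.60

Setup A: H = 28²/(2.5×0.048) + 28 ≈ 6561.3 mm; DoF = Df − Dn = 401.639 − 360.573 ≈ 41.066 mm.
Setup B: H = 12²/(11×0.02) + 12 ≈ 666.5 mm; DoF = Df − Dn = 418.60 − 188.56 ≈ 230.04 mm.
Ratio = 230.04 / 41.066 ≈ 5.60.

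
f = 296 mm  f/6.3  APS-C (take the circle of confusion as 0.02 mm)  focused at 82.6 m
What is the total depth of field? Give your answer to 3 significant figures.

19.8 m

Hyperfocal distance H = f²/(N·c) + f = 296²/(6.3 × 0.02) + 296 = 87616/0.126 + 296 ≈ 695661.1 mm ≈ 695.7 m.
Near limit Dn = s·(H − f)/(H + s − 2f) = 82600 × (695661.1 − 296) / (695661.1 + 82600 − 2 × 296) = 82600 × 695365.1 / 777669.1 ≈ 73858 mm.
Far limit Df = s·(H − f)/(H − s) = 82600 × (695661.1 − 296) / (695661.1 − 82600) = 82600 × 695365.1 / 613061.1 ≈ 93689 mm.
Depth of field = Df − Dn = 93689 − 73858 ≈ 19831 mm ≈ 19.8 m.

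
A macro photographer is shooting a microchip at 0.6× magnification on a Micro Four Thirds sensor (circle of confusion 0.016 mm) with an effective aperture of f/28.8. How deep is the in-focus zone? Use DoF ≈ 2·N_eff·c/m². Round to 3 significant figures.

2.56 mm

At magnification m, DoF ≈ 2·N_eff·c/m² = 2 × 28.8 × 0.016 / 0.6² = 0.9216 / 0.36 ≈ 2.56 mm.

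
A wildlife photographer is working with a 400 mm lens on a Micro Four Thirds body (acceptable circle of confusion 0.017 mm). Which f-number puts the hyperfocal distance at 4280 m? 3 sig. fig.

f/2.20

Rearrange H = f²/(N·c) + f for N: N = f² / ((H − f)·c).
N = 400² / ((4280000 − 400) × 0.017) = 160000 / 72753 ≈ 2.20.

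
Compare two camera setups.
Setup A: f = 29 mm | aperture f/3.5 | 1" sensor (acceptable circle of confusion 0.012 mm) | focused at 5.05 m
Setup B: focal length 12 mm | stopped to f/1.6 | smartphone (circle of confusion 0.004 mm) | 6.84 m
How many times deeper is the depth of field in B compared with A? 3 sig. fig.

1.69

Setup A: H = 29²/(3.5×0.012) + 29 ≈ 20052.8 mm; DoF = Df − Dn = 6740.1 − 4037.6 ≈ 2702.5 mm.
Setup B: H = 12²/(1.6×0.004) + 12 ≈ 22512.0 mm; DoF = Df − Dn = 9820.1 − 5247.5 ≈ 4572.6 mm.
Ratio = 4572.6 / 2702.5 ≈ 1.69.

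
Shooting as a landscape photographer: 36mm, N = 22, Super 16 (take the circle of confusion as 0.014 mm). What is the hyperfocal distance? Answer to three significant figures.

4.24 m

Hyperfocal distance H = f²/(N·c) + f = 36²/(22 × 0.014) + 36 = 1296/0.308 + 36 ≈ 4243.8 mm ≈ 4.24 m.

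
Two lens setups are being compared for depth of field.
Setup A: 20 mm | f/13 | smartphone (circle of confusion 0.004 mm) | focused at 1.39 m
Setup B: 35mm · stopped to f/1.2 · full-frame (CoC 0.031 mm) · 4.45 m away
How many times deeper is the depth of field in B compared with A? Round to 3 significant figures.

Setup A: H = 20²/(13×0.004) + 20 ≈ 7712.3 mm; DoF = Df − Dn = 1691.20 − 1179.87 ≈ 511.33 mm.
Setup B: H = 35²/(1.2×0.031) + 35 ≈ 32965.1 mm; DoF = Df − Dn = 5139.0 − 3923.9 ≈ 1215.1 mm.
Ratio = 1215.1 / 511.33 ≈ 2.38.

2.38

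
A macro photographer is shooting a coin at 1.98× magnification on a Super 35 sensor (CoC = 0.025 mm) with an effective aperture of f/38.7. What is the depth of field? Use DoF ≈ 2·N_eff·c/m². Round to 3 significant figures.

0.494 mm

At magnification m, DoF ≈ 2·N_eff·c/m² = 2 × 38.7 × 0.025 / 1.98² = 1.935 / 3.92 ≈ 0.494 mm.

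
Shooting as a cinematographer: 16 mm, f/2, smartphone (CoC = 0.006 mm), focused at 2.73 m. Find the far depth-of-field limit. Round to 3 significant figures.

3.13 m

Hyperfocal distance H = f²/(N·c) + f = 16²/(2 × 0.006) + 16 = 256/0.012 + 16 ≈ 21349.3 mm ≈ 21.35 m.
Far limit Df = s·(H − f)/(H − s) = 2730 × (21349.3 − 16) / (21349.3 − 2730) = 2730 × 21333.3 / 18619.3 ≈ 3127.9 mm ≈ 3.13 m.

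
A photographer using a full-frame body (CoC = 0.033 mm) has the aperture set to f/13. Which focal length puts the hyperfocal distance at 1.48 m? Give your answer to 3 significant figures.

25.0 mm

From H = f²/(N·c) + f, with f ≪ H: f ≈ √(H·N·c) = √(1480 × 13 × 0.033) = √634.92 ≈ 25.20 mm.
Exact: f² + N·c·f − N·c·H = 0 ⇒ f = (−N·c + √((N·c)² + 4·N·c·H))/2 = (−0.429 + √2539.9)/2 ≈ 24.984 mm ≈ 25.0 mm.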